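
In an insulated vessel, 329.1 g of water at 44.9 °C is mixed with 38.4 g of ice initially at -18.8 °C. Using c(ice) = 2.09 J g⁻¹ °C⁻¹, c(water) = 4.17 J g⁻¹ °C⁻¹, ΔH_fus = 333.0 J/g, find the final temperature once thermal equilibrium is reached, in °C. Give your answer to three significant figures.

T_f = 30.9 °C

Heat to bring ice to 0 °C and melt it: q₁ = 38.4×2.09×18.8 + 38.4×333.0 = 14296 J
Heat the water can supply cooling to 0 °C: 329.1×4.17×44.9 = 61618.4 J > q₁, so all ice melts.
Energy balance: 329.1×4.17×(44.9 − T) = 14296 + 38.4×4.17×(T − 0)
1372.347(44.9 − T) = 14296 + 160.128 T
61618.4 − 14296 = 1532.475 T
T = 47322.4 / 1532.475 = 30.88 °C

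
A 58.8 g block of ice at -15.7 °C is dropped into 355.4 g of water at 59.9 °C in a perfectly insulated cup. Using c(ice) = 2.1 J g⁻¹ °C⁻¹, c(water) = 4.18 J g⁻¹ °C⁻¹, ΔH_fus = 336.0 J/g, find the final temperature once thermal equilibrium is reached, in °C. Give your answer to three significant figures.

Heat to bring ice to 0 °C and melt it: q₁ = 58.8×2.1×15.7 + 58.8×336.0 = 21695 J
Heat the water can supply cooling to 0 °C: 355.4×4.18×59.9 = 88985.8 J > q₁, so all ice melts.
Energy balance: 355.4×4.18×(59.9 − T) = 21695 + 58.8×4.18×(T − 0)
1485.572(59.9 − T) = 21695 + 245.784 T
88985.8 − 21695 = 1731.356 T
T = 67290.8 / 1731.356 = 38.87 °C

T_f = 38.9 °C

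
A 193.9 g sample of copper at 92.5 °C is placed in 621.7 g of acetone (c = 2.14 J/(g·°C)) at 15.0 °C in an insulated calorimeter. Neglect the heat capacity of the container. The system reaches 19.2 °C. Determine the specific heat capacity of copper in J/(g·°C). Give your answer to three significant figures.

q_gained = (621.7 × 2.14) × (19.2 − 15.0) = 5588 J
q_lost = 193.9 × c × (92.5 − 19.2) = 14212.87 c
Set equal: c = 5588 / 14212.87 = 0.393 J/(g·°C)

c = 0.393 J/(g·°C)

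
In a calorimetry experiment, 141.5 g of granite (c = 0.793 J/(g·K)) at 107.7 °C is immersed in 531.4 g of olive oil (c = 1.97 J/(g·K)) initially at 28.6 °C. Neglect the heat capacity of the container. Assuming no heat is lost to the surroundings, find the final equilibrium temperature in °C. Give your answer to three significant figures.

Heat lost by granite = heat gained by olive oil.
(141.5)(0.793)(107.7 − T) = (531.4)(1.97)(T − 28.6)
112.2095 (107.7 − T) = 1046.858 (T − 28.6)
12085 − 112.2095 T = 1046.858 T − 29940
42025 = 1159.0675 T
T = 36.26 °C

T_f = 36.3 °C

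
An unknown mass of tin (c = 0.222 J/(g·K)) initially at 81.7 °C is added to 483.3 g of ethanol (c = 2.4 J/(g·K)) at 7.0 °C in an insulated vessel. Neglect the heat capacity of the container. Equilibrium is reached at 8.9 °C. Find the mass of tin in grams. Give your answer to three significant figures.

m = 136 g

q_gained = (483.3 × 2.4) × (8.9 − 7.0) = 2204 J
q_lost = m × 0.222 × (81.7 − 8.9) = 16.1616 m
m = 2204 / 16.1616 = 136 g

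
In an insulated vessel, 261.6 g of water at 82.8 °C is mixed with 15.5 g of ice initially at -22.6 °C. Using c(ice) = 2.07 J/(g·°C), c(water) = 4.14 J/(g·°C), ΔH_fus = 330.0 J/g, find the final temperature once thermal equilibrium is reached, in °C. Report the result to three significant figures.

Heat to bring ice to 0 °C and melt it: q₁ = 15.5×2.07×22.6 + 15.5×330.0 = 5840.1 J
Heat the water can supply cooling to 0 °C: 261.6×4.14×82.8 = 89674.4 J > q₁, so all ice melts.
Energy balance: 261.6×4.14×(82.8 − T) = 5840.1 + 15.5×4.14×(T − 0)
1083.024(82.8 − T) = 5840.1 + 64.17 T
89674.4 − 5840.1 = 1147.194 T
T = 83834.3 / 1147.194 = 73.08 °C

T_f = 73.1 °C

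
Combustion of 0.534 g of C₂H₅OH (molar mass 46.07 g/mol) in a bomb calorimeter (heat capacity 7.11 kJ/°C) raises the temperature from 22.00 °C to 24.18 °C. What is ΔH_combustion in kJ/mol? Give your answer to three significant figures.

ΔH = -1340 kJ/mol

ΔT = 24.18 − 22.00 = 2.18 °C
q_cal = C_cal × ΔT = 7.11 × 2.18 = 15.4998 kJ
n = 0.534 / 46.07 = 0.01159 mol
q_rxn = −q_cal = -15.4998 kJ
ΔH = -15.4998 / 0.01159 = -1337 kJ/mol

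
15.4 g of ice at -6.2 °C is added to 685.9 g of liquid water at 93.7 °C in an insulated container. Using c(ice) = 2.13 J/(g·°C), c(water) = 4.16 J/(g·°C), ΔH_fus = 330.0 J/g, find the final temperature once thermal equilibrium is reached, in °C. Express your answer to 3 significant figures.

Heat to bring ice to 0 °C and melt it: q₁ = 15.4×2.13×6.2 + 15.4×330.0 = 5285.4 J
Heat the water can supply cooling to 0 °C: 685.9×4.16×93.7 = 267358 J > q₁, so all ice melts.
Energy balance: 685.9×4.16×(93.7 − T) = 5285.4 + 15.4×4.16×(T − 0)
2853.344(93.7 − T) = 5285.4 + 64.064 T
267358 − 5285.4 = 2917.408 T
T = 262072.6 / 2917.408 = 89.83 °C

T_f = 89.8 °C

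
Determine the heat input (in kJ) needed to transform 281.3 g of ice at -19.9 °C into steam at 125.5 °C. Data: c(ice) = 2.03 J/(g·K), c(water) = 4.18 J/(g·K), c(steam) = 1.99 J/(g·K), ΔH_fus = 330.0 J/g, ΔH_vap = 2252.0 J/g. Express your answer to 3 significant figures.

q1 (heat ice -19.9→0.0 °C): 281.3 × 2.03 × 19.9 = 11364 J
q2 (melt at 0 °C): 281.3 × 330.0 = 92829 J
q3 (heat water 0.0→100.0 °C): 281.3 × 4.18 × 100.0 = 117583 J
q4 (vaporize at 100 °C): 281.3 × 2252.0 = 633488 J
q5 (heat steam 100.0→125.5 °C): 281.3 × 1.99 × 25.5 = 14275 J
Total: 11364 + 92829 + 117583 + 633488 + 14275 = 869539 J = 870 kJ

q = 870 kJ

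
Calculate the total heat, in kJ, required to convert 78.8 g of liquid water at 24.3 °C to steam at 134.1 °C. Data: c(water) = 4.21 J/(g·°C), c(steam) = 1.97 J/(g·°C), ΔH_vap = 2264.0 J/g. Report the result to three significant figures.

q1 (heat water 24.3→100.0 °C): 78.8 × 4.21 × 75.7 = 25113 J
q2 (vaporize at 100 °C): 78.8 × 2264.0 = 178403 J
q3 (heat steam 100.0→134.1 °C): 78.8 × 1.97 × 34.1 = 5294 J
Total: 25113 + 178403 + 5294 = 208810 J = 209 kJ

q = 209 kJ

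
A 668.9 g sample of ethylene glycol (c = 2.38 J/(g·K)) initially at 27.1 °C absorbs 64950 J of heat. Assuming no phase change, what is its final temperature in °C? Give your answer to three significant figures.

T_f = 67.9 °C

ΔT = q / (m c) = 64950 / (668.9 × 2.38) = 40.80 °C
T_f = 27.1 + 40.80 = 67.90 °C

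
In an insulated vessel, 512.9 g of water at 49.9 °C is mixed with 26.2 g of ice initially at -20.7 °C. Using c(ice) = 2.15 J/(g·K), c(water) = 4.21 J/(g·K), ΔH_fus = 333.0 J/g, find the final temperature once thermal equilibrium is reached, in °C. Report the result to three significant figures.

Heat to bring ice to 0 °C and melt it: q₁ = 26.2×2.15×20.7 + 26.2×333.0 = 9890.6 J
Heat the water can supply cooling to 0 °C: 512.9×4.21×49.9 = 107750 J > q₁, so all ice melts.
Energy balance: 512.9×4.21×(49.9 − T) = 9890.6 + 26.2×4.21×(T − 0)
2159.309(49.9 − T) = 9890.6 + 110.302 T
107750 − 9890.6 = 2269.611 T
T = 97859.4 / 2269.611 = 43.12 °C

T_f = 43.1 °C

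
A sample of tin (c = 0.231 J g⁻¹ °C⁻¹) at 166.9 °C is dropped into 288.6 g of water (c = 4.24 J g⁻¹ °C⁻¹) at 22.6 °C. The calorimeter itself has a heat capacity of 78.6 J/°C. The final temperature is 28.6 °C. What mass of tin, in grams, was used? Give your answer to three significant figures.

m = 245 g

q_gained = (288.6 × 4.24 + 78.6) × (28.6 − 22.6) = 7814 J
q_lost = m × 0.231 × (166.9 − 28.6) = 31.9473 m
m = 7814 / 31.9473 = 245 g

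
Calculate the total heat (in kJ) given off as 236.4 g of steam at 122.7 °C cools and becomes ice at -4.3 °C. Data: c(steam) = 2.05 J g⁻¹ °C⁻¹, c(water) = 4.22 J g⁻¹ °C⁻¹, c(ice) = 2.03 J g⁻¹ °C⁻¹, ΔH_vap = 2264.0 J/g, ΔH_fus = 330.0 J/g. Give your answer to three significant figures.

q1 (cool steam 122.7→100 °C): 236.4 × 2.05 × 22.7 = 11001 J
q2 (condense at 100 °C): 236.4 × 2264.0 = 535210 J
q3 (cool water 100→0 °C): 236.4 × 4.22 × 100.0 = 99761 J
q4 (freeze at 0 °C): 236.4 × 330.0 = 78012 J
q5 (cool ice 0→-4.3 °C): 236.4 × 2.03 × 4.3 = 2064 J
Total: 11001 + 535210 + 99761 + 78012 + 2064 = 726048 J = 726 kJ

q = 726 kJ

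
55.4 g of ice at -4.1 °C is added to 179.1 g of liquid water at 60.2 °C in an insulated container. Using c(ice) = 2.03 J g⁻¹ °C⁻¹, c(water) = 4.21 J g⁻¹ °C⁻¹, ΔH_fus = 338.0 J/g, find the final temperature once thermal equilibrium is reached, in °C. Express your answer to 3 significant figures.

T_f = 26.5 °C

Heat to bring ice to 0 °C and melt it: q₁ = 55.4×2.03×4.1 + 55.4×338.0 = 19186 J
Heat the water can supply cooling to 0 °C: 179.1×4.21×60.2 = 45391.5 J > q₁, so all ice melts.
Energy balance: 179.1×4.21×(60.2 − T) = 19186 + 55.4×4.21×(T − 0)
754.011(60.2 − T) = 19186 + 233.234 T
45391.5 − 19186 = 987.245 T
T = 26205.5 / 987.245 = 26.54 °C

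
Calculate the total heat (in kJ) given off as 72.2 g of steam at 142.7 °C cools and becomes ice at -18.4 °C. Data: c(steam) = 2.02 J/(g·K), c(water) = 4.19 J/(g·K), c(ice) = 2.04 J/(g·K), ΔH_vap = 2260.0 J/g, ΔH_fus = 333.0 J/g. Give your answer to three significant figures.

q1 (cool steam 142.7→100 °C): 72.2 × 2.02 × 42.7 = 6228 J
q2 (condense at 100 °C): 72.2 × 2260.0 = 163172 J
q3 (cool water 100→0 °C): 72.2 × 4.19 × 100.0 = 30252 J
q4 (freeze at 0 °C): 72.2 × 333.0 = 24043 J
q5 (cool ice 0→-18.4 °C): 72.2 × 2.04 × 18.4 = 2710 J
Total: 6228 + 163172 + 30252 + 24043 + 2710 = 226405 J = 226 kJ

q = 226 kJ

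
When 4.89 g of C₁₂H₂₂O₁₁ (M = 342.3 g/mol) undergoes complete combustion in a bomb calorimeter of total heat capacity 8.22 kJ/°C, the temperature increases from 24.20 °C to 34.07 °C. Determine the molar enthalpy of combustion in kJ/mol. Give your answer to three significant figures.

ΔH = -5680 kJ/mol

ΔT = 34.07 − 24.20 = 9.87 °C
q_cal = C_cal × ΔT = 8.22 × 9.87 = 81.1314 kJ
n = 4.89 / 342.3 = 0.01429 mol
q_rxn = −q_cal = -81.1314 kJ
ΔH = -81.1314 / 0.01429 = -5677 kJ/mol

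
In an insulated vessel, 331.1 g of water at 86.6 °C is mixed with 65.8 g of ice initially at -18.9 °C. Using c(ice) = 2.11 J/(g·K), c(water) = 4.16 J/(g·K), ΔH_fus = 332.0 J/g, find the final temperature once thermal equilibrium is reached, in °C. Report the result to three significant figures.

T_f = 57.4 °C

Heat to bring ice to 0 °C and melt it: q₁ = 65.8×2.11×18.9 + 65.8×332.0 = 24470 J
Heat the water can supply cooling to 0 °C: 331.1×4.16×86.6 = 119281 J > q₁, so all ice melts.
Energy balance: 331.1×4.16×(86.6 − T) = 24470 + 65.8×4.16×(T − 0)
1377.376(86.6 − T) = 24470 + 273.728 T
119281 − 24470 = 1651.104 T
T = 94811 / 1651.104 = 57.42 °C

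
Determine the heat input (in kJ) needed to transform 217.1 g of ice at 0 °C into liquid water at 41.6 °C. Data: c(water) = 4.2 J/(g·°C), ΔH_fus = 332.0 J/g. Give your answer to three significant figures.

q1 (melt at 0 °C): 217.1 × 332.0 = 72077 J
q2 (heat water 0.0→41.6 °C): 217.1 × 4.2 × 41.6 = 37932 J
Total: 72077 + 37932 = 110009 J = 110 kJ

q = 110 kJ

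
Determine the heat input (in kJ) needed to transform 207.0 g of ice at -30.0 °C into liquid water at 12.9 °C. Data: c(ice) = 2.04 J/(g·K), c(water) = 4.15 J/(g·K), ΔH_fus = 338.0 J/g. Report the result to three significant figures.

q1 (heat ice -30.0→0.0 °C): 207.0 × 2.04 × 30.0 = 12668 J
q2 (melt at 0 °C): 207.0 × 338.0 = 69966 J
q3 (heat water 0.0→12.9 °C): 207.0 × 4.15 × 12.9 = 11082 J
Total: 12668 + 69966 + 11082 = 93716 J = 93.7 kJ

q = 93.7 kJ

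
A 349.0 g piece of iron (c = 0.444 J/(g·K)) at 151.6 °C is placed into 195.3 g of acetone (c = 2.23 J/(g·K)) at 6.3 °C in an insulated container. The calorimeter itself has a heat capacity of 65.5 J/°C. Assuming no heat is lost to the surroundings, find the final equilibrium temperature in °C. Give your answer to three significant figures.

T_f = 40.6 °C

Heat lost by iron = heat gained by acetone + calorimeter.
(349.0)(0.444)(151.6 − T) = [(195.3)(2.23) + 65.5](T − 6.3)
154.956 (151.6 − T) = 501.019 (T − 6.3)
23491 − 154.956 T = 501.019 T − 3156.4
26647.4 = 655.975 T
T = 40.62 °C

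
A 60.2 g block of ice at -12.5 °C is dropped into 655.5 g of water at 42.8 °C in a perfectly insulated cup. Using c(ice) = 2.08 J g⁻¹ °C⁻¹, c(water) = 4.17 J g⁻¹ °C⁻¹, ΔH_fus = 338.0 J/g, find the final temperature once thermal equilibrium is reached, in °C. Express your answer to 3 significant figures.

T_f = 31.9 °C

Heat to bring ice to 0 °C and melt it: q₁ = 60.2×2.08×12.5 + 60.2×338.0 = 21913 J
Heat the water can supply cooling to 0 °C: 655.5×4.17×42.8 = 116991 J > q₁, so all ice melts.
Energy balance: 655.5×4.17×(42.8 − T) = 21913 + 60.2×4.17×(T − 0)
2733.435(42.8 − T) = 21913 + 251.034 T
116991 − 21913 = 2984.469 T
T = 95078 / 2984.469 = 31.86 °C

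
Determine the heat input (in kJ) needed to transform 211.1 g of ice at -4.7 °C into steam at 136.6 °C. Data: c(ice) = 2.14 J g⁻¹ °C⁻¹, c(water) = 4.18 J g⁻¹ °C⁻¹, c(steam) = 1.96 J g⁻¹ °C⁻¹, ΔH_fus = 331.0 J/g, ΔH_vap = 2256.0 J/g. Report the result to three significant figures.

q = 652 kJ

q1 (heat ice -4.7→0.0 °C): 211.1 × 2.14 × 4.7 = 2123 J
q2 (melt at 0 °C): 211.1 × 331.0 = 69874 J
q3 (heat water 0.0→100.0 °C): 211.1 × 4.18 × 100.0 = 88240 J
q4 (vaporize at 100 °C): 211.1 × 2256.0 = 476242 J
q5 (heat steam 100.0→136.6 °C): 211.1 × 1.96 × 36.6 = 15143 J
Total: 2123 + 69874 + 88240 + 476242 + 15143 = 651622 J = 652 kJ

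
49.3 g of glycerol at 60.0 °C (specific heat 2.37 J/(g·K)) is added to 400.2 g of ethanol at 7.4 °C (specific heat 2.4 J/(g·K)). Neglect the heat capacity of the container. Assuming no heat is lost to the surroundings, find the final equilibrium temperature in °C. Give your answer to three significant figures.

T_f = 13.1 °C

Heat lost by glycerol = heat gained by ethanol.
(49.3)(2.37)(60.0 − T) = (400.2)(2.4)(T − 7.4)
116.841 (60.0 − T) = 960.48 (T − 7.4)
7010.5 − 116.841 T = 960.48 T − 7107.6
14118.1 = 1077.321 T
T = 13.10 °C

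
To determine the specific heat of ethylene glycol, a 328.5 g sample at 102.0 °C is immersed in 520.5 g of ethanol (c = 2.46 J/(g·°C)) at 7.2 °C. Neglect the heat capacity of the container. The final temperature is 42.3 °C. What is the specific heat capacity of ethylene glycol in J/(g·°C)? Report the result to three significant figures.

c = 2.29 J/(g·°C)

q_gained = (520.5 × 2.46) × (42.3 − 7.2) = 44940 J
q_lost = 328.5 × c × (102.0 − 42.3) = 19611.45 c
Set equal: c = 44940 / 19611.45 = 2.29 J/(g·°C)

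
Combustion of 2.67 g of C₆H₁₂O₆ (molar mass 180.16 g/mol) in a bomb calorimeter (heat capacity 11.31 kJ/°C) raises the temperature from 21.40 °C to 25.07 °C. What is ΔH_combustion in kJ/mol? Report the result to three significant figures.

ΔH = -2800 kJ/mol

ΔT = 25.07 − 21.40 = 3.67 °C
q_cal = C_cal × ΔT = 11.31 × 3.67 = 41.5077 kJ
n = 2.67 / 180.16 = 0.01482 mol
q_rxn = −q_cal = -41.5077 kJ
ΔH = -41.5077 / 0.01482 = -2801 kJ/mol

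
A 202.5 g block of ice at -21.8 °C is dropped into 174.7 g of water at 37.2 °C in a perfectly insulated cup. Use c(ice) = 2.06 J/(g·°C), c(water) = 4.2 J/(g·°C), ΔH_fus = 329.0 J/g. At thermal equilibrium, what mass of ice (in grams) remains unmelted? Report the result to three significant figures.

Heat to warm all ice to 0 °C: 202.5×2.06×21.8 = 9093.9 J
Heat released by water cooling to 0 °C: 174.7×4.2×37.2 = 27295 J
27295 J < 9093.9 + 202.5×329.0 = 75716.4 J, so not all ice melts; final T = 0 °C.
Heat left for melting: 27295 − 9093.9 = 18201.1 J
Mass melted = 18201.1 / 329.0 = 55.32 g
Ice remaining = 202.5 − 55.32 = 147.18 g

m_ice remaining = 147 g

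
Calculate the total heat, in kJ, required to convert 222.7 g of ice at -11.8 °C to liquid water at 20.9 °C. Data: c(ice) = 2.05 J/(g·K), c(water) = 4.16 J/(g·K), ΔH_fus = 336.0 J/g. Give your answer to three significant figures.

q1 (heat ice -11.8→0.0 °C): 222.7 × 2.05 × 11.8 = 5387 J
q2 (melt at 0 °C): 222.7 × 336.0 = 74827 J
q3 (heat water 0.0→20.9 °C): 222.7 × 4.16 × 20.9 = 19362 J
Total: 5387 + 74827 + 19362 = 99576 J = 99.6 kJ

q = 99.6 kJ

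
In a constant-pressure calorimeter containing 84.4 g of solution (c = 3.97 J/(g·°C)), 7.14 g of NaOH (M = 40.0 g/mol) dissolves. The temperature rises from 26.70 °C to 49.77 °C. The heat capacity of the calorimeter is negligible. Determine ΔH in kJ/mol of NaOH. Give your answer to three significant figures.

|ΔT| = |49.77 − 26.70| = 23.07 °C
|q_surr| = (84.4 × 3.97) × 23.07 = 335.068 × 23.07 = 7730 J
n(NaOH) = 7.14 / 40.0 = 0.1785 mol
Temperature rose, so q_rxn = −|q_surr| = -7.730 kJ
ΔH = q_rxn / n = -43.31 kJ/mol

ΔH = -43.3 kJ/mol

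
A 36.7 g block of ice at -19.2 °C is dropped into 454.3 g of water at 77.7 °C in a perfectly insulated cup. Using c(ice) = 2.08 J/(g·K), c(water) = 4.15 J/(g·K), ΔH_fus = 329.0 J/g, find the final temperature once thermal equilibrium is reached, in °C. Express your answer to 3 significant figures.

Heat to bring ice to 0 °C and melt it: q₁ = 36.7×2.08×19.2 + 36.7×329.0 = 13540 J
Heat the water can supply cooling to 0 °C: 454.3×4.15×77.7 = 146491 J > q₁, so all ice melts.
Energy balance: 454.3×4.15×(77.7 − T) = 13540 + 36.7×4.15×(T − 0)
1885.345(77.7 − T) = 13540 + 152.305 T
146491 − 13540 = 2037.650 T
T = 132951 / 2037.650 = 65.247 °C

T_f = 65.2 °C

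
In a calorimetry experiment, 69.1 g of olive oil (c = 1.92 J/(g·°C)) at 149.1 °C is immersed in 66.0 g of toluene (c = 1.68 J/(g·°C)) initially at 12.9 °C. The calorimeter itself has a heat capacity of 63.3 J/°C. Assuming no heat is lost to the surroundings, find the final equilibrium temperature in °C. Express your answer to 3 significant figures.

Heat lost by olive oil = heat gained by toluene + calorimeter.
(69.1)(1.92)(149.1 − T) = [(66.0)(1.68) + 63.3](T − 12.9)
132.672 (149.1 − T) = 174.18 (T − 12.9)
19781 − 132.672 T = 174.18 T − 2246.9
22027.9 = 306.852 T
T = 71.79 °C

T_f = 71.8 °C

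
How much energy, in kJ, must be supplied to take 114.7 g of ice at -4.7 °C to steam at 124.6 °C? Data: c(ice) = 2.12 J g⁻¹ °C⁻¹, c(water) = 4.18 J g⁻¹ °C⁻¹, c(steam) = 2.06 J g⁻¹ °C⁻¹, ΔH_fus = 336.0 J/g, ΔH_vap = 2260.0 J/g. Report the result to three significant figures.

q1 (heat ice -4.7→0.0 °C): 114.7 × 2.12 × 4.7 = 1143 J
q2 (melt at 0 °C): 114.7 × 336.0 = 38539 J
q3 (heat water 0.0→100.0 °C): 114.7 × 4.18 × 100.0 = 47945 J
q4 (vaporize at 100 °C): 114.7 × 2260.0 = 259222 J
q5 (heat steam 100.0→124.6 °C): 114.7 × 2.06 × 24.6 = 5813 J
Total: 1143 + 38539 + 47945 + 259222 + 5813 = 352662 J = 353 kJ

q = 353 kJ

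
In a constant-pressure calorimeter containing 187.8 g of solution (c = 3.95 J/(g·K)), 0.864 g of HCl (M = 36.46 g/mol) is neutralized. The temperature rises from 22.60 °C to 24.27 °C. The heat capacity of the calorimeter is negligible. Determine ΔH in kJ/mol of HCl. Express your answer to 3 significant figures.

|ΔT| = |24.27 − 22.60| = 1.67 °C
|q_surr| = (187.8 × 3.95) × 1.67 = 741.81 × 1.67 = 1239 J
n(HCl) = 0.864 / 36.46 = 0.02370 mol
Temperature rose, so q_rxn = −|q_surr| = -1.239 kJ
ΔH = q_rxn / n = -52.28 kJ/mol

ΔH = -52.3 kJ/mol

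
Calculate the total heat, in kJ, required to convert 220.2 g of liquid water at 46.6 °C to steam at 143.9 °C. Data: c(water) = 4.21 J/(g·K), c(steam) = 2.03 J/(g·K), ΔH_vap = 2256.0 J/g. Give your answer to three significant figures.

q1 (heat water 46.6→100.0 °C): 220.2 × 4.21 × 53.4 = 49504 J
q2 (vaporize at 100 °C): 220.2 × 2256.0 = 496771 J
q3 (heat steam 100.0→143.9 °C): 220.2 × 2.03 × 43.9 = 19624 J
Total: 49504 + 496771 + 19624 = 565899 J = 566 kJ

q = 566 kJ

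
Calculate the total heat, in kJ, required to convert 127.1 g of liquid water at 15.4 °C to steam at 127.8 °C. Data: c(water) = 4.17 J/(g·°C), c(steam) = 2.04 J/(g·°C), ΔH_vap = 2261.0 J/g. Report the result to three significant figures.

q = 339 kJ

q1 (heat water 15.4→100.0 °C): 127.1 × 4.17 × 84.6 = 44839 J
q2 (vaporize at 100 °C): 127.1 × 2261.0 = 287373 J
q3 (heat steam 100.0→127.8 °C): 127.1 × 2.04 × 27.8 = 7208 J
Total: 44839 + 287373 + 7208 = 339420 J = 339 kJ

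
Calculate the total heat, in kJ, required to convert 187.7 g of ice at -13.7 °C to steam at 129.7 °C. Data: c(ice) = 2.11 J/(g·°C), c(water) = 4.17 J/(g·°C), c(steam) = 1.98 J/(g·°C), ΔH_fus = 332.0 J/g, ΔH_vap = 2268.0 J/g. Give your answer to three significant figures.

q = 583 kJ

q1 (heat ice -13.7→0.0 °C): 187.7 × 2.11 × 13.7 = 5426 J
q2 (melt at 0 °C): 187.7 × 332.0 = 62316 J
q3 (heat water 0.0→100.0 °C): 187.7 × 4.17 × 100.0 = 78271 J
q4 (vaporize at 100 °C): 187.7 × 2268.0 = 425704 J
q5 (heat steam 100.0→129.7 °C): 187.7 × 1.98 × 29.7 = 11038 J
Total: 5426 + 62316 + 78271 + 425704 + 11038 = 582755 J = 583 kJ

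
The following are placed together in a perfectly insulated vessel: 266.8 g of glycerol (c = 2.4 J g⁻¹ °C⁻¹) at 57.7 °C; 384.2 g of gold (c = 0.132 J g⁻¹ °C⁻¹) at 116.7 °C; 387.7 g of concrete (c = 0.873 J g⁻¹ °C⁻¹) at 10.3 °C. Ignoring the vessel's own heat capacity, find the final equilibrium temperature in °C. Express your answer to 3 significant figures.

Σ mᵢcᵢ(T − Tᵢ) = 0  ⇒  T = Σ mᵢcᵢTᵢ / Σ mᵢcᵢ
Σ mᵢcᵢ = 266.8×2.4 + 384.2×0.132 + 387.7×0.873 = 1029.4965
Σ mᵢcᵢTᵢ = 640.32×57.7 + 50.7144×116.7 + 338.4621×10.3 = 46351
T = 46351 / 1029.4965 = 45.02 °C

T_f = 45.0 °C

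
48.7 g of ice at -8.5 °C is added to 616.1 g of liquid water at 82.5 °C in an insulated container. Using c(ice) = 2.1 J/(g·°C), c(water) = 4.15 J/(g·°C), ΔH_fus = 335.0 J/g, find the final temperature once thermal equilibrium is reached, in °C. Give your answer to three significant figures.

T_f = 70.2 °C

Heat to bring ice to 0 °C and melt it: q₁ = 48.7×2.1×8.5 + 48.7×335.0 = 17184 J
Heat the water can supply cooling to 0 °C: 616.1×4.15×82.5 = 210937 J > q₁, so all ice melts.
Energy balance: 616.1×4.15×(82.5 − T) = 17184 + 48.7×4.15×(T − 0)
2556.815(82.5 − T) = 17184 + 202.105 T
210937 − 17184 = 2758.920 T
T = 193753 / 2758.920 = 70.23 °C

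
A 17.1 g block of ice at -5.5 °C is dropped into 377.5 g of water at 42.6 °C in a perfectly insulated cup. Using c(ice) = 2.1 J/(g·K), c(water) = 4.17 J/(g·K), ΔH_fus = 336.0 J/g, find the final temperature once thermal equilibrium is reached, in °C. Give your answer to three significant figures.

Heat to bring ice to 0 °C and melt it: q₁ = 17.1×2.1×5.5 + 17.1×336.0 = 5943.1 J
Heat the water can supply cooling to 0 °C: 377.5×4.17×42.6 = 67059.9 J > q₁, so all ice melts.
Energy balance: 377.5×4.17×(42.6 − T) = 5943.1 + 17.1×4.17×(T − 0)
1574.175(42.6 − T) = 5943.1 + 71.307 T
67059.9 − 5943.1 = 1645.482 T
T = 61116.8 / 1645.482 = 37.14 °C

T_f = 37.1 °C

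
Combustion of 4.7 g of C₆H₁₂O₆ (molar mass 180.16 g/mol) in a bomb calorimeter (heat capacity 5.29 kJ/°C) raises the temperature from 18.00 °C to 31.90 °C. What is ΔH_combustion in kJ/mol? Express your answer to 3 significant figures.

ΔH = -2820 kJ/mol

ΔT = 31.90 − 18.00 = 13.90 °C
q_cal = C_cal × ΔT = 5.29 × 13.90 = 73.531 kJ
n = 4.7 / 180.16 = 0.02609 mol
q_rxn = −q_cal = -73.531 kJ
ΔH = -73.531 / 0.02609 = -2818 kJ/mol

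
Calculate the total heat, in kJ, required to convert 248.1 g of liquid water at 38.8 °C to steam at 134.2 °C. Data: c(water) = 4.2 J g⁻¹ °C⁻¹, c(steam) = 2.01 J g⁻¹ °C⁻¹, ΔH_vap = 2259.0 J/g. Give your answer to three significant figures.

q1 (heat water 38.8→100.0 °C): 248.1 × 4.2 × 61.2 = 63772 J
q2 (vaporize at 100 °C): 248.1 × 2259.0 = 560458 J
q3 (heat steam 100.0→134.2 °C): 248.1 × 2.01 × 34.2 = 17055 J
Total: 63772 + 560458 + 17055 = 641285 J = 641 kJ

q = 641 kJ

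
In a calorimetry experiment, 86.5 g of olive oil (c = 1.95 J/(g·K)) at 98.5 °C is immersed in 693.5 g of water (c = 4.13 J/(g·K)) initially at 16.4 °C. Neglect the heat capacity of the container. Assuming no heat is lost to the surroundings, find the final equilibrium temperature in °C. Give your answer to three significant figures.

Heat lost by olive oil = heat gained by water.
(86.5)(1.95)(98.5 − T) = (693.5)(4.13)(T − 16.4)
168.675 (98.5 − T) = 2864.155 (T − 16.4)
16614 − 168.675 T = 2864.155 T − 46972
63586 = 3032.830 T
T = 20.97 °C

T_f = 21.0 °C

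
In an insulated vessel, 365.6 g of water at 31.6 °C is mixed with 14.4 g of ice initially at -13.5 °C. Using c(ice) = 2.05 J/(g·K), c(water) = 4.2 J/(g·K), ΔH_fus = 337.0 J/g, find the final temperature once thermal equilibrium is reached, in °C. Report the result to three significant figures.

Heat to bring ice to 0 °C and melt it: q₁ = 14.4×2.05×13.5 + 14.4×337.0 = 5251.3 J
Heat the water can supply cooling to 0 °C: 365.6×4.2×31.6 = 48522.4 J > q₁, so all ice melts.
Energy balance: 365.6×4.2×(31.6 − T) = 5251.3 + 14.4×4.2×(T − 0)
1535.52(31.6 − T) = 5251.3 + 60.48 T
48522.4 − 5251.3 = 1596.00 T
T = 43271.1 / 1596.00 = 27.11 °C

T_f = 27.1 °C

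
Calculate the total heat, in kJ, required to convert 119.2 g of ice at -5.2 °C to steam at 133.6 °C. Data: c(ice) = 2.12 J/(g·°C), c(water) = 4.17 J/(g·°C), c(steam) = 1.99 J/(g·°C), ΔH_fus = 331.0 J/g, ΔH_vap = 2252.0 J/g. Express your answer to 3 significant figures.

q1 (heat ice -5.2→0.0 °C): 119.2 × 2.12 × 5.2 = 1314 J
q2 (melt at 0 °C): 119.2 × 331.0 = 39455 J
q3 (heat water 0.0→100.0 °C): 119.2 × 4.17 × 100.0 = 49706 J
q4 (vaporize at 100 °C): 119.2 × 2252.0 = 268438 J
q5 (heat steam 100.0→133.6 °C): 119.2 × 1.99 × 33.6 = 7970 J
Total: 1314 + 39455 + 49706 + 268438 + 7970 = 366883 J = 367 kJ

q = 367 kJ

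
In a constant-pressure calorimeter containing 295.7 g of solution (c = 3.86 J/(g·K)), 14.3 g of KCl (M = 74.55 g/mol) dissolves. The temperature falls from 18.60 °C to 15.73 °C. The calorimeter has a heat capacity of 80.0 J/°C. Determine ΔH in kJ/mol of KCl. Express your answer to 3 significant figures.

|ΔT| = |15.73 − 18.60| = 2.87 °C
|q_surr| = (295.7 × 3.86 + 80.0) × 2.87 = 1221.402 × 2.87 = 3505 J
n(KCl) = 14.3 / 74.55 = 0.1918 mol
Temperature fell, so q_rxn = +|q_surr| = 3.505 kJ
ΔH = q_rxn / n = 18.27 kJ/mol

ΔH = 18.3 kJ/mol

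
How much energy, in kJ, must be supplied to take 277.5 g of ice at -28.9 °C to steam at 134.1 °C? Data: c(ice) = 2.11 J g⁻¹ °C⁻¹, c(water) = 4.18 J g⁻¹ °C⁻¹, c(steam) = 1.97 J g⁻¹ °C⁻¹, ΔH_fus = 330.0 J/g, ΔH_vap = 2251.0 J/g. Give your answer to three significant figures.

q = 868 kJ

q1 (heat ice -28.9→0.0 °C): 277.5 × 2.11 × 28.9 = 16922 J
q2 (melt at 0 °C): 277.5 × 330.0 = 91575 J
q3 (heat water 0.0→100.0 °C): 277.5 × 4.18 × 100.0 = 115995 J
q4 (vaporize at 100 °C): 277.5 × 2251.0 = 624653 J
q5 (heat steam 100.0→134.1 °C): 277.5 × 1.97 × 34.1 = 18642 J
Total: 16922 + 91575 + 115995 + 624653 + 18642 = 867787 J = 868 kJ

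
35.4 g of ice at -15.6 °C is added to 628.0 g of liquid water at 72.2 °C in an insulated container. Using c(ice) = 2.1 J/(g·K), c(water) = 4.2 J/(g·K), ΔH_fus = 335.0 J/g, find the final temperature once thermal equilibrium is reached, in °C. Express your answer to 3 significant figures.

T_f = 63.7 °C

Heat to bring ice to 0 °C and melt it: q₁ = 35.4×2.1×15.6 + 35.4×335.0 = 13019 J
Heat the water can supply cooling to 0 °C: 628.0×4.2×72.2 = 190435 J > q₁, so all ice melts.
Energy balance: 628.0×4.2×(72.2 − T) = 13019 + 35.4×4.2×(T − 0)
2637.6(72.2 − T) = 13019 + 148.68 T
190435 − 13019 = 2786.28 T
T = 177416 / 2786.28 = 63.67 °C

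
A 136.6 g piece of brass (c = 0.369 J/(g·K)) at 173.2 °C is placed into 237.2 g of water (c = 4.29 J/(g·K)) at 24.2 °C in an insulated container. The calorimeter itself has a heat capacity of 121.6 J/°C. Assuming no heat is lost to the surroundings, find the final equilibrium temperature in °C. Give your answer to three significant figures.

T_f = 30.5 °C

Heat lost by brass = heat gained by water + calorimeter.
(136.6)(0.369)(173.2 − T) = [(237.2)(4.29) + 121.6](T − 24.2)
50.4054 (173.2 − T) = 1139.188 (T − 24.2)
8730.2 − 50.4054 T = 1139.188 T − 27568
36298.2 = 1189.5934 T
T = 30.51 °C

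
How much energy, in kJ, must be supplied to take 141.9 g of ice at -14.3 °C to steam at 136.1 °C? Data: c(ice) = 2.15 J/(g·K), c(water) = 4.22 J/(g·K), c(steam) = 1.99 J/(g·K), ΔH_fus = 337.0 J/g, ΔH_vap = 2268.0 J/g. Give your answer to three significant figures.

q1 (heat ice -14.3→0.0 °C): 141.9 × 2.15 × 14.3 = 4363 J
q2 (melt at 0 °C): 141.9 × 337.0 = 47820 J
q3 (heat water 0.0→100.0 °C): 141.9 × 4.22 × 100.0 = 59882 J
q4 (vaporize at 100 °C): 141.9 × 2268.0 = 321829 J
q5 (heat steam 100.0→136.1 °C): 141.9 × 1.99 × 36.1 = 10194 J
Total: 4363 + 47820 + 59882 + 321829 + 10194 = 444088 J = 444 kJ

q = 444 kJ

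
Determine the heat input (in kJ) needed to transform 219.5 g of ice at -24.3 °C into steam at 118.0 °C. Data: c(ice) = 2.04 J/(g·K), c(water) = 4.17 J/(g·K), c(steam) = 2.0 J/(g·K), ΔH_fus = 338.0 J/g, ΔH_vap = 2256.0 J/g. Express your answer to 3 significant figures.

q = 680 kJ

q1 (heat ice -24.3→0.0 °C): 219.5 × 2.04 × 24.3 = 10881 J
q2 (melt at 0 °C): 219.5 × 338.0 = 74191 J
q3 (heat water 0.0→100.0 °C): 219.5 × 4.17 × 100.0 = 91532 J
q4 (vaporize at 100 °C): 219.5 × 2256.0 = 495192 J
q5 (heat steam 100.0→118.0 °C): 219.5 × 2.0 × 18.0 = 7902 J
Total: 10881 + 74191 + 91532 + 495192 + 7902 = 679698 J = 680 kJ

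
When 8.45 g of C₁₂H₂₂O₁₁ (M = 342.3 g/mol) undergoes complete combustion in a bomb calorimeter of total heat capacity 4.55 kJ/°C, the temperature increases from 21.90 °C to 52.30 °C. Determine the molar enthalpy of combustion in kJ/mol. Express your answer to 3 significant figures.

ΔH = -5600 kJ/mol

ΔT = 52.30 − 21.90 = 30.40 °C
q_cal = C_cal × ΔT = 4.55 × 30.40 = 138.32 kJ
n = 8.45 / 342.3 = 0.02469 mol
q_rxn = −q_cal = -138.32 kJ
ΔH = -138.32 / 0.02469 = -5602 kJ/mol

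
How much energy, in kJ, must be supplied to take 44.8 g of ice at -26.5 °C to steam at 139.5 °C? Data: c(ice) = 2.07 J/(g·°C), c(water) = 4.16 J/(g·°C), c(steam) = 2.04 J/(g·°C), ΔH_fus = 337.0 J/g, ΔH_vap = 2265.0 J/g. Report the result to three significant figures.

q1 (heat ice -26.5→0.0 °C): 44.8 × 2.07 × 26.5 = 2458 J
q2 (melt at 0 °C): 44.8 × 337.0 = 15098 J
q3 (heat water 0.0→100.0 °C): 44.8 × 4.16 × 100.0 = 18637 J
q4 (vaporize at 100 °C): 44.8 × 2265.0 = 101472 J
q5 (heat steam 100.0→139.5 °C): 44.8 × 2.04 × 39.5 = 3610 J
Total: 2458 + 15098 + 18637 + 101472 + 3610 = 141275 J = 141 kJ

q = 141 kJ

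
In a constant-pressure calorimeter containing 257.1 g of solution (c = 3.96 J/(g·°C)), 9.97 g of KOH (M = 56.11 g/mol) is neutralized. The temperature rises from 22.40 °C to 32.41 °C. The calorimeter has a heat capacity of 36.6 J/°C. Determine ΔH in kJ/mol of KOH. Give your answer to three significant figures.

|ΔT| = |32.41 − 22.40| = 10.01 °C
|q_surr| = (257.1 × 3.96 + 36.6) × 10.01 = 1054.716 × 10.01 = 10560 J
n(KOH) = 9.97 / 56.11 = 0.1777 mol
Temperature rose, so q_rxn = −|q_surr| = -10.56 kJ
ΔH = q_rxn / n = -59.43 kJ/mol

ΔH = -59.4 kJ/mol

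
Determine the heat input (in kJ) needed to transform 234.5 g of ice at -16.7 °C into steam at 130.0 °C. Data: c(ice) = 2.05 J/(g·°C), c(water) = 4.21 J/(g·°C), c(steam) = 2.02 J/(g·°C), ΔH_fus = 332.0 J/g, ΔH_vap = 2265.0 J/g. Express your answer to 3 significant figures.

q = 730 kJ

q1 (heat ice -16.7→0.0 °C): 234.5 × 2.05 × 16.7 = 8028 J
q2 (melt at 0 °C): 234.5 × 332.0 = 77854 J
q3 (heat water 0.0→100.0 °C): 234.5 × 4.21 × 100.0 = 98725 J
q4 (vaporize at 100 °C): 234.5 × 2265.0 = 531143 J
q5 (heat steam 100.0→130.0 °C): 234.5 × 2.02 × 30.0 = 14211 J
Total: 8028 + 77854 + 98725 + 531143 + 14211 = 729961 J = 730 kJ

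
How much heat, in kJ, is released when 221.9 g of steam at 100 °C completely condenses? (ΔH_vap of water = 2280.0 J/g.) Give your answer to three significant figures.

q = 506 kJ

q = m × ΔH_vap = 221.9 × 2280.0 = 505900 J = 506 kJ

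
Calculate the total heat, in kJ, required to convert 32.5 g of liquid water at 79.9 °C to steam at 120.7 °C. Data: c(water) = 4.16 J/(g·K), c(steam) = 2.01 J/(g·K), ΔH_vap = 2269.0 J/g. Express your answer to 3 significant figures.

q1 (heat water 79.9→100.0 °C): 32.5 × 4.16 × 20.1 = 2718 J
q2 (vaporize at 100 °C): 32.5 × 2269.0 = 73743 J
q3 (heat steam 100.0→120.7 °C): 32.5 × 2.01 × 20.7 = 1352 J
Total: 2718 + 73743 + 1352 = 77813 J = 77.8 kJ

q = 77.8 kJ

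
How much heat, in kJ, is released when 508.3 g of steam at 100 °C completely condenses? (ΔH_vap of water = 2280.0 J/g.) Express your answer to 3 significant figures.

q = 1160 kJ

q = m × ΔH_vap = 508.3 × 2280.0 = 1159000 J = 1160 kJ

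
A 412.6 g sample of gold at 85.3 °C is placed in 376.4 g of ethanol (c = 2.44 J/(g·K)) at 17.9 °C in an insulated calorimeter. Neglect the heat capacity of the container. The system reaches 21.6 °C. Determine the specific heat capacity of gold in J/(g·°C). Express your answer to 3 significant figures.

q_gained = (376.4 × 2.44) × (21.6 − 17.9) = 3398 J
q_lost = 412.6 × c × (85.3 − 21.6) = 26282.62 c
Set equal: c = 3398 / 26282.62 = 0.129 J/(g·°C)

c = 0.129 J/(g·°C)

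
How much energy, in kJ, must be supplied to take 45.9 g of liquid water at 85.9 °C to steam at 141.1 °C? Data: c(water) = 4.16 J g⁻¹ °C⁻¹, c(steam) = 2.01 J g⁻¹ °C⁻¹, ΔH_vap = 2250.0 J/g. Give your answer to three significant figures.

q1 (heat water 85.9→100.0 °C): 45.9 × 4.16 × 14.1 = 2692 J
q2 (vaporize at 100 °C): 45.9 × 2250.0 = 103275 J
q3 (heat steam 100.0→141.1 °C): 45.9 × 2.01 × 41.1 = 3792 J
Total: 2692 + 103275 + 3792 = 109759 J = 110 kJ

q = 110 kJ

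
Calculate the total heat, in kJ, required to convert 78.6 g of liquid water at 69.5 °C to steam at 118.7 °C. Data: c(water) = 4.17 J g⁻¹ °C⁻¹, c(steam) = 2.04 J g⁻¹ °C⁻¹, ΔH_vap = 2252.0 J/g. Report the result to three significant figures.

q = 190 kJ

q1 (heat water 69.5→100.0 °C): 78.6 × 4.17 × 30.5 = 9997 J
q2 (vaporize at 100 °C): 78.6 × 2252.0 = 177007 J
q3 (heat steam 100.0→118.7 °C): 78.6 × 2.04 × 18.7 = 2998 J
Total: 9997 + 177007 + 2998 = 190002 J = 190 kJ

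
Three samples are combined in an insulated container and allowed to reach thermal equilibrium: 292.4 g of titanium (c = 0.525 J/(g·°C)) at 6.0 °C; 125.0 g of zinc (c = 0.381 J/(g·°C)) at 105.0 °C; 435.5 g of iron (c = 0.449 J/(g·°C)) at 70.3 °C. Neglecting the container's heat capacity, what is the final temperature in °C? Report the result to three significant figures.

T_f = 49.6 °C

Σ mᵢcᵢ(T − Tᵢ) = 0  ⇒  T = Σ mᵢcᵢTᵢ / Σ mᵢcᵢ
Σ mᵢcᵢ = 292.4×0.525 + 125.0×0.381 + 435.5×0.449 = 396.6745
Σ mᵢcᵢTᵢ = 153.51×6.0 + 47.625×105.0 + 195.5395×70.3 = 19668
T = 19668 / 396.6745 = 49.58 °C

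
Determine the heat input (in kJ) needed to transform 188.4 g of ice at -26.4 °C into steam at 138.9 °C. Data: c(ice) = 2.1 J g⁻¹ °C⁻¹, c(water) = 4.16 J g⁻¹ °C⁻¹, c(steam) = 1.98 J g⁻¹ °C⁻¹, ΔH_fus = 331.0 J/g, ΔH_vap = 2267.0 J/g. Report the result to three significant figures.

q = 593 kJ

q1 (heat ice -26.4→0.0 °C): 188.4 × 2.1 × 26.4 = 10445 J
q2 (melt at 0 °C): 188.4 × 331.0 = 62360 J
q3 (heat water 0.0→100.0 °C): 188.4 × 4.16 × 100.0 = 78374 J
q4 (vaporize at 100 °C): 188.4 × 2267.0 = 427103 J
q5 (heat steam 100.0→138.9 °C): 188.4 × 1.98 × 38.9 = 14511 J
Total: 10445 + 62360 + 78374 + 427103 + 14511 = 592793 J = 593 kJ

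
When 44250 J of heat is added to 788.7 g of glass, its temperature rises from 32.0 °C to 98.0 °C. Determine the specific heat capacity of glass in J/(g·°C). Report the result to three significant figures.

c = 0.850 J/(g·°C)

c = q / (m ΔT) = 44250 / (788.7 × 66.0)
c = 44250 / 52054.2 = 0.850 J/(g·°C)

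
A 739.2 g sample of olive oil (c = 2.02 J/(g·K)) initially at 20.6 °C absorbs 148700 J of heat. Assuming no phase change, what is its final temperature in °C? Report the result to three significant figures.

T_f = 120 °C

ΔT = q / (m c) = 148700 / (739.2 × 2.02) = 99.59 °C
T_f = 20.6 + 99.59 = 120.19 °C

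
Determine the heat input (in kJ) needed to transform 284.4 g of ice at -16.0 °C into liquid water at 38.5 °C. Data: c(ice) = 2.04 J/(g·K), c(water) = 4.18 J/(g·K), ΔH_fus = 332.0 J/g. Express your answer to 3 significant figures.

q = 149 kJ

q1 (heat ice -16.0→0.0 °C): 284.4 × 2.04 × 16.0 = 9283 J
q2 (melt at 0 °C): 284.4 × 332.0 = 94421 J
q3 (heat water 0.0→38.5 °C): 284.4 × 4.18 × 38.5 = 45768 J
Total: 9283 + 94421 + 45768 = 149472 J = 149 kJ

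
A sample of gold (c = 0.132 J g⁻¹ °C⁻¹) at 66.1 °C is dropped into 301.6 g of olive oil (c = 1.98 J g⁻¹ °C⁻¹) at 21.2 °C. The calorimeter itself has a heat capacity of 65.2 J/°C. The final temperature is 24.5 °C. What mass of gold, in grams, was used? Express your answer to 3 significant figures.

q_gained = (301.6 × 1.98 + 65.2) × (24.5 − 21.2) = 2186 J
q_lost = m × 0.132 × (66.1 − 24.5) = 5.4912 m
m = 2186 / 5.4912 = 398 g

m = 398 g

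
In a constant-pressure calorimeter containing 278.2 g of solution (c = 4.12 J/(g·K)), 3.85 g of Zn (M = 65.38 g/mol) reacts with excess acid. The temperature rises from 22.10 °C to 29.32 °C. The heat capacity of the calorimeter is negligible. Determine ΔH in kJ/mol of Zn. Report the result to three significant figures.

ΔH = -141 kJ/mol

|ΔT| = |29.32 − 22.10| = 7.22 °C
|q_surr| = (278.2 × 4.12) × 7.22 = 1146.184 × 7.22 = 8275 J
n(Zn) = 3.85 / 65.38 = 0.05889 mol
Temperature rose, so q_rxn = −|q_surr| = -8.275 kJ
ΔH = q_rxn / n = -140.5 kJ/mol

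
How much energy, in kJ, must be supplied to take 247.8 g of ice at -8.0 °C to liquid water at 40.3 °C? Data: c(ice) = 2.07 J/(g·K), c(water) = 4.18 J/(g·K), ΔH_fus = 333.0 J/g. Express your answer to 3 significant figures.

q = 128 kJ

q1 (heat ice -8.0→0.0 °C): 247.8 × 2.07 × 8.0 = 4104 J
q2 (melt at 0 °C): 247.8 × 333.0 = 82517 J
q3 (heat water 0.0→40.3 °C): 247.8 × 4.18 × 40.3 = 41743 J
Total: 4104 + 82517 + 41743 = 128364 J = 128 kJ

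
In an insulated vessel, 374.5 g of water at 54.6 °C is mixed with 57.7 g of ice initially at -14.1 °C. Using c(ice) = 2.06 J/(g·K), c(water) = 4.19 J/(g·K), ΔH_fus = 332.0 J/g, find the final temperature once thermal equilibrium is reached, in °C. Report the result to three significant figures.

Heat to bring ice to 0 °C and melt it: q₁ = 57.7×2.06×14.1 + 57.7×332.0 = 20832 J
Heat the water can supply cooling to 0 °C: 374.5×4.19×54.6 = 85675.9 J > q₁, so all ice melts.
Energy balance: 374.5×4.19×(54.6 − T) = 20832 + 57.7×4.19×(T − 0)
1569.155(54.6 − T) = 20832 + 241.763 T
85675.9 − 20832 = 1810.918 T
T = 64843.9 / 1810.918 = 35.81 °C

T_f = 35.8 °C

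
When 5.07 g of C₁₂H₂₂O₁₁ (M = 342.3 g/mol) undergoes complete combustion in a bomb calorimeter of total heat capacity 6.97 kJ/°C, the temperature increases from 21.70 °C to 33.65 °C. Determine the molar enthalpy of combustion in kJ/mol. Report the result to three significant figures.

ΔT = 33.65 − 21.70 = 11.95 °C
q_cal = C_cal × ΔT = 6.97 × 11.95 = 83.2915 kJ
n = 5.07 / 342.3 = 0.01481 mol
q_rxn = −q_cal = -83.2915 kJ
ΔH = -83.2915 / 0.01481 = -5624 kJ/mol

ΔH = -5620 kJ/mol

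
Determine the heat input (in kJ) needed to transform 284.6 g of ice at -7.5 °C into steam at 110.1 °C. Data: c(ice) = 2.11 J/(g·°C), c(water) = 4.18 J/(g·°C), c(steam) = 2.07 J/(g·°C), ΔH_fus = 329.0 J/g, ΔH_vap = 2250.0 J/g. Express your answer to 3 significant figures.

q = 863 kJ

q1 (heat ice -7.5→0.0 °C): 284.6 × 2.11 × 7.5 = 4504 J
q2 (melt at 0 °C): 284.6 × 329.0 = 93633 J
q3 (heat water 0.0→100.0 °C): 284.6 × 4.18 × 100.0 = 118963 J
q4 (vaporize at 100 °C): 284.6 × 2250.0 = 640350 J
q5 (heat steam 100.0→110.1 °C): 284.6 × 2.07 × 10.1 = 5950 J
Total: 4504 + 93633 + 118963 + 640350 + 5950 = 863400 J = 863 kJ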